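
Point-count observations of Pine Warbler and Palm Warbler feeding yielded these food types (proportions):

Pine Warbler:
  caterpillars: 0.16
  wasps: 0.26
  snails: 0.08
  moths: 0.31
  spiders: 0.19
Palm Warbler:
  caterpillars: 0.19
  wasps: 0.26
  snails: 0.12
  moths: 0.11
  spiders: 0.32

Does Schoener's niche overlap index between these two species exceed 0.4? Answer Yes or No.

Yes

Σ|p₁ᵢ − p₂ᵢ| = 0.03 + 0.00 + 0.04 + 0.20 + 0.13 = 0.40
D = 1 − ½ × 0.40 = 1 − 0.200 = 0.8000
D = 0.8000 > 0.4 → Yes.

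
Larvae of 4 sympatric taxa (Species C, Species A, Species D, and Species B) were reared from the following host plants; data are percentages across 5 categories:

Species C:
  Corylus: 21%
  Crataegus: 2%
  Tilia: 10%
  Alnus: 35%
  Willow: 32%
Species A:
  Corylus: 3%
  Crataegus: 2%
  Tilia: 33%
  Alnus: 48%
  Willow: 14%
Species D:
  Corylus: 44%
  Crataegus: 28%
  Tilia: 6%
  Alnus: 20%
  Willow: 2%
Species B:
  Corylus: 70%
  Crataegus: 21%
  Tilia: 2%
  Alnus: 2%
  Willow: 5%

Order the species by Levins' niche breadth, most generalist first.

Convert percentages to proportions (divide by 100).
Σp_Cᵢ² = 0.21² + 0.02² + 0.10² + 0.35² + 0.32² = 0.0441 + 0.0004 + 0.0100 + 0.1225 + 0.1024 = 0.2794
B_C = 1 / 0.2794 = 3.5791
Σp_Aᵢ² = 0.03² + 0.02² + 0.33² + 0.48² + 0.14² = 0.0009 + 0.0004 + 0.1089 + 0.2304 + 0.0196 = 0.3602
B_A = 1 / 0.3602 = 2.7762
Σp_Dᵢ² = 0.44² + 0.28² + 0.06² + 0.20² + 0.02² = 0.1936 + 0.0784 + 0.0036 + 0.0400 + 0.0004 = 0.3160
B_D = 1 / 0.3160 = 3.1646
Σp_Bᵢ² = 0.70² + 0.21² + 0.02² + 0.02² + 0.05² = 0.4900 + 0.0441 + 0.0004 + 0.0004 + 0.0025 = 0.5374
B_B = 1 / 0.5374 = 1.8608
Ranking by B (broadest → narrowest): Species C (3.58) > Species D (3.16) > Species A (2.78) > Species B (1.86)

Species C > Species D > Species A > Species B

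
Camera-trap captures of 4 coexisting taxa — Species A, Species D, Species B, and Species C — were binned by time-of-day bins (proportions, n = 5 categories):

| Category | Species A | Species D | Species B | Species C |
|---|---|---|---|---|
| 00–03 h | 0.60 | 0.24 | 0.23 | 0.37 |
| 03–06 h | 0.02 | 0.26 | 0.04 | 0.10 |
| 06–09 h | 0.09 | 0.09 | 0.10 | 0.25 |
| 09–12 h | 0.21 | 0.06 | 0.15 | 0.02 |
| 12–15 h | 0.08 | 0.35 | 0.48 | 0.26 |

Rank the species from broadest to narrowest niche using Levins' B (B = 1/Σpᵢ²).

Σp_Aᵢ² = 0.60² + 0.02² + 0.09² + 0.21² + 0.08² = 0.3600 + 0.0004 + 0.0081 + 0.0441 + 0.0064 = 0.4190
B_A = 1 / 0.4190 = 2.3866
Σp_Dᵢ² = 0.24² + 0.26² + 0.09² + 0.06² + 0.35² = 0.0576 + 0.0676 + 0.0081 + 0.0036 + 0.1225 = 0.2594
B_D = 1 / 0.2594 = 3.8551
Σp_Bᵢ² = 0.23² + 0.04² + 0.10² + 0.15² + 0.48² = 0.0529 + 0.0016 + 0.0100 + 0.0225 + 0.2304 = 0.3174
B_B = 1 / 0.3174 = 3.1506
Σp_Cᵢ² = 0.37² + 0.10² + 0.25² + 0.02² + 0.26² = 0.1369 + 0.0100 + 0.0625 + 0.0004 + 0.0676 = 0.2774
B_C = 1 / 0.2774 = 3.6049
Ranking by B (broadest → narrowest): Species D (3.86) > Species C (3.60) > Species B (3.15) > Species A (2.39)

Species D > Species C > Species B > Species A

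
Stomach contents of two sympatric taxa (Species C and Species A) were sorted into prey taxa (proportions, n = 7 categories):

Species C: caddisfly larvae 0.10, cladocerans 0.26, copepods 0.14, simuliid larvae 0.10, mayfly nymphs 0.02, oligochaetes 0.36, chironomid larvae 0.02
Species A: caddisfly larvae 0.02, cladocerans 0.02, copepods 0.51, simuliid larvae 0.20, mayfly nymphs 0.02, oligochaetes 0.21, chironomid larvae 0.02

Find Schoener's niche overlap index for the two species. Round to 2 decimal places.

Σ|p₁ᵢ − p₂ᵢ| = 0.08 + 0.24 + 0.37 + 0.10 + 0.00 + 0.15 + 0.00 = 0.94
D = 1 − ½ × 0.94 = 1 − 0.470 = 0.5300

0.53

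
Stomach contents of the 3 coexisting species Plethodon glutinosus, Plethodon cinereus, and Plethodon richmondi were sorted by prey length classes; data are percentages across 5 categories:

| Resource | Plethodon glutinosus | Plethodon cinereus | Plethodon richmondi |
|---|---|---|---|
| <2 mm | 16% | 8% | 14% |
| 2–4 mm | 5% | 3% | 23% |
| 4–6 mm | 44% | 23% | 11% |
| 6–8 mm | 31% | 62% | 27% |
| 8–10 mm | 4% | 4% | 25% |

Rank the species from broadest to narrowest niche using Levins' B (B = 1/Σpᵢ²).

Convert percentages to proportions (divide by 100).
Σp_glutᵢ² = 0.16² + 0.05² + 0.44² + 0.31² + 0.04² = 0.0256 + 0.0025 + 0.1936 + 0.0961 + 0.0016 = 0.3194
B_glut = 1 / 0.3194 = 3.1309
Σp_cineᵢ² = 0.08² + 0.03² + 0.23² + 0.62² + 0.04² = 0.0064 + 0.0009 + 0.0529 + 0.3844 + 0.0016 = 0.4462
B_cine = 1 / 0.4462 = 2.2411
Σp_richᵢ² = 0.14² + 0.23² + 0.11² + 0.27² + 0.25² = 0.0196 + 0.0529 + 0.0121 + 0.0729 + 0.0625 = 0.2200
B_rich = 1 / 0.2200 = 4.5455
Ranking by B (broadest → narrowest): Plethodon richmondi (4.55) > Plethodon glutinosus (3.13) > Plethodon cinereus (2.24)

Plethodon richmondi > Plethodon glutinosus > Plethodon cinereus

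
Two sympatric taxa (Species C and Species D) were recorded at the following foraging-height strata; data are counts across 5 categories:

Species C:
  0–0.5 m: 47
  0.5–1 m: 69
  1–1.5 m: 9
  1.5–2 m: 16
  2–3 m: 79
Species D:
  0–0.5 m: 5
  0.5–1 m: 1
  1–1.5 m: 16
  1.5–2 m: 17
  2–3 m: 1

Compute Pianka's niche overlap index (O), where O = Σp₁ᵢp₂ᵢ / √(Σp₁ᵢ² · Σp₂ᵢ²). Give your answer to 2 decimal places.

0.29

Proportions for Species C (n=220): 47/220=0.2136, 69/220=0.3136, 9/220=0.0409, 16/220=0.0727, 79/220=0.3591
Proportions for Species D (n=40): 5/40=0.1250, 1/40=0.0250, 16/40=0.4000, 17/40=0.4250, 1/40=0.0250
Σ p₁ᵢp₂ᵢ = 0.026700 + 0.007840 + 0.016360 + 0.030898 + 0.008978 = 0.090776
Σp_1ᵢ² = 0.2136² + 0.3136² + 0.0409² + 0.0727² + 0.3591² = 0.045625 + 0.098345 + 0.001673 + 0.005285 + 0.128953 = 0.279881
Σp_2ᵢ² = 0.1250² + 0.0250² + 0.4000² + 0.4250² + 0.0250² = 0.015625 + 0.000625 + 0.160000 + 0.180625 + 0.000625 = 0.357500
O = 0.090776 / √(0.279881 × 0.357500) = 0.090776 / 0.3163186 = 0.2870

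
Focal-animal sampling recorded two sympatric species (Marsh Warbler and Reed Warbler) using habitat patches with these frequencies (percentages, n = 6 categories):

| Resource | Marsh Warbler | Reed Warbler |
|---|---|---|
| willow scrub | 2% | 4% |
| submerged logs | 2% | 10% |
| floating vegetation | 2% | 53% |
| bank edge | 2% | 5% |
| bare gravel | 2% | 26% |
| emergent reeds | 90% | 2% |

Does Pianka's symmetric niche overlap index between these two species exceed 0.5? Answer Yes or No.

Convert percentages to proportions (divide by 100).
Σ p₁ᵢp₂ᵢ = 0.0008 + 0.0020 + 0.0106 + 0.0010 + 0.0052 + 0.0180 = 0.0376
Σp_1ᵢ² = 0.02² + 0.02² + 0.02² + 0.02² + 0.02² + 0.90² = 0.0004 + 0.0004 + 0.0004 + 0.0004 + 0.0004 + 0.8100 = 0.8120
Σp_2ᵢ² = 0.04² + 0.10² + 0.53² + 0.05² + 0.26² + 0.02² = 0.0016 + 0.0100 + 0.2809 + 0.0025 + 0.0676 + 0.0004 = 0.3630
O = 0.0376 / √(0.8120 × 0.3630) = 0.0376 / 0.54291 = 0.0693
O = 0.0693 < 0.5 → No.

No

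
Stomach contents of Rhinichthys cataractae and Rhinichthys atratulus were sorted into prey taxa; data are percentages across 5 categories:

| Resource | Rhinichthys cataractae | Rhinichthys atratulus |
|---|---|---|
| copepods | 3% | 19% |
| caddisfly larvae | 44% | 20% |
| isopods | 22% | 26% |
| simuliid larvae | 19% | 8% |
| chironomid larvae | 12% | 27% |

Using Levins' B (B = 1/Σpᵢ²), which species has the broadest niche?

Convert percentages to proportions (divide by 100).
Σp_cataᵢ² = 0.03² + 0.44² + 0.22² + 0.19² + 0.12² = 0.0009 + 0.1936 + 0.0484 + 0.0361 + 0.0144 = 0.2934
B_cata = 1 / 0.2934 = 3.4083
Σp_atraᵢ² = 0.19² + 0.20² + 0.26² + 0.08² + 0.27² = 0.0361 + 0.0400 + 0.0676 + 0.0064 + 0.0729 = 0.2230
B_atra = 1 / 0.2230 = 4.4843
Highest B → broadest niche (most generalist): Rhinichthys atratulus (B = 4.48).

Rhinichthys atratulus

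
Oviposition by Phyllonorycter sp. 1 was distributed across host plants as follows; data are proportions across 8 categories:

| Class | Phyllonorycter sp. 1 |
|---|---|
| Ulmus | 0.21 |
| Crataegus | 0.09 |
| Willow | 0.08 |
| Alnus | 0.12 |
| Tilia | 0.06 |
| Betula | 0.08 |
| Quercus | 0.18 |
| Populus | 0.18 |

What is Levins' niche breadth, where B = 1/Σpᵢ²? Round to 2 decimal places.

6.77

Σpᵢ² = 0.21² + 0.09² + 0.08² + 0.12² + 0.06² + 0.08² + 0.18² + 0.18² = 0.0441 + 0.0081 + 0.0064 + 0.0144 + 0.0036 + 0.0064 + 0.0324 + 0.0324 = 0.1478
B = 1 / 0.1478 = 6.7659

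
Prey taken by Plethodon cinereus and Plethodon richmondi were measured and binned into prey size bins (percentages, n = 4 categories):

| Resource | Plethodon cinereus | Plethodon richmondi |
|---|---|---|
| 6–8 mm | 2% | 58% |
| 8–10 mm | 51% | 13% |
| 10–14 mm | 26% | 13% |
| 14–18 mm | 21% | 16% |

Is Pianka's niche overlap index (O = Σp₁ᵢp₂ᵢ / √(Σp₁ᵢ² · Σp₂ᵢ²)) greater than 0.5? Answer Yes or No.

No

Convert percentages to proportions (divide by 100).
Σ p₁ᵢp₂ᵢ = 0.0116 + 0.0663 + 0.0338 + 0.0336 = 0.1453
Σp_1ᵢ² = 0.02² + 0.51² + 0.26² + 0.21² = 0.0004 + 0.2601 + 0.0676 + 0.0441 = 0.3722
Σp_2ᵢ² = 0.58² + 0.13² + 0.13² + 0.16² = 0.3364 + 0.0169 + 0.0169 + 0.0256 = 0.3958
O = 0.1453 / √(0.3722 × 0.3958) = 0.1453 / 0.38382 = 0.3786
O = 0.3786 < 0.5 → No.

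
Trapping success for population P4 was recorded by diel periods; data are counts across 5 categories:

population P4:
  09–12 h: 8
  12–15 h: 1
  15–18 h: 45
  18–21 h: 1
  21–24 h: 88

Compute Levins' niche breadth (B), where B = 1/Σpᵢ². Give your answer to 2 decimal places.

Proportions for population P4 (n=143): 8/143=0.0559, 1/143=0.0070, 45/143=0.3147, 1/143=0.0070, 88/143=0.6154
Σpᵢ² = 0.0559² + 0.0070² + 0.3147² + 0.0070² + 0.6154² = 0.003125 + 0.000049 + 0.099036 + 0.000049 + 0.378717 = 0.480976
B = 1 / 0.480976 = 2.0791

2.08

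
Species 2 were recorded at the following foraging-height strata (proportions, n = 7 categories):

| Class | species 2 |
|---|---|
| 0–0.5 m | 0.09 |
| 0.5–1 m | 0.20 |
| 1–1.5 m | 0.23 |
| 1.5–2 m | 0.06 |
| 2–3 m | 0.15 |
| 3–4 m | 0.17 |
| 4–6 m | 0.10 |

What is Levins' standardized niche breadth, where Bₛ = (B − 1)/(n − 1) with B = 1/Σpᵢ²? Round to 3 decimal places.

0.837

Σpᵢ² = 0.09² + 0.20² + 0.23² + 0.06² + 0.15² + 0.17² + 0.10² = 0.0081 + 0.0400 + 0.0529 + 0.0036 + 0.0225 + 0.0289 + 0.0100 = 0.1660
B = 1 / 0.1660 = 6.02410
Bₛ = (B − 1)/(n − 1) = (6.02410 − 1)/(7 − 1) = 5.02410/6 = 0.83735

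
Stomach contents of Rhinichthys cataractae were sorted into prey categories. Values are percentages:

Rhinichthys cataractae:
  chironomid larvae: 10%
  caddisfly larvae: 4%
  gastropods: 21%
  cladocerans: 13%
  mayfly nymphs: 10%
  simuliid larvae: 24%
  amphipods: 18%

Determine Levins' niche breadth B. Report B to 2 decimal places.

Convert percentages to proportions (divide by 100).
Σpᵢ² = 0.10² + 0.04² + 0.21² + 0.13² + 0.10² + 0.24² + 0.18² = 0.0100 + 0.0016 + 0.0441 + 0.0169 + 0.0100 + 0.0576 + 0.0324 = 0.1726
B = 1 / 0.1726 = 5.7937

5.79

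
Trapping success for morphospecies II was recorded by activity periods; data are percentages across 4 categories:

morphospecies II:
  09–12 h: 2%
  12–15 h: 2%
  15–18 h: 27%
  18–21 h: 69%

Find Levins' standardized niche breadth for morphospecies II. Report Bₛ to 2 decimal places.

Convert percentages to proportions (divide by 100).
Σpᵢ² = 0.02² + 0.02² + 0.27² + 0.69² = 0.0004 + 0.0004 + 0.0729 + 0.4761 = 0.5498
B = 1 / 0.5498 = 1.8188
Bₛ = (B − 1)/(n − 1) = (1.8188 − 1)/(4 − 1) = 0.8188/3 = 0.2729

0.27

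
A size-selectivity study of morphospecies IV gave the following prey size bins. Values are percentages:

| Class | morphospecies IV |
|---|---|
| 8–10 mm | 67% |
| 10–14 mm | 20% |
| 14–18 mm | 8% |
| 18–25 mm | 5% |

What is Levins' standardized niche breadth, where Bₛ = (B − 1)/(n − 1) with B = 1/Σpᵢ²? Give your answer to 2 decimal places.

0.34

Convert percentages to proportions (divide by 100).
Σpᵢ² = 0.67² + 0.20² + 0.08² + 0.05² = 0.4489 + 0.0400 + 0.0064 + 0.0025 = 0.4978
B = 1 / 0.4978 = 2.0088
Bₛ = (B − 1)/(n − 1) = (2.0088 − 1)/(4 − 1) = 1.0088/3 = 0.3363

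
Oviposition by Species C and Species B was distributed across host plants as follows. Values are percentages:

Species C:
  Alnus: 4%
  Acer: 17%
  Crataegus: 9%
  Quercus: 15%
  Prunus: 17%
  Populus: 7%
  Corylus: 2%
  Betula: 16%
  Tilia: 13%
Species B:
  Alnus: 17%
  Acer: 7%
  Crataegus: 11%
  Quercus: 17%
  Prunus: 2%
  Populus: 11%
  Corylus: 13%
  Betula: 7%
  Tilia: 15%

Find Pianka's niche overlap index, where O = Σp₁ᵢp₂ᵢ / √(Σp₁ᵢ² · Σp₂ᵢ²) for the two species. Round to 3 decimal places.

Convert percentages to proportions (divide by 100).
Σ p₁ᵢp₂ᵢ = 0.0068 + 0.0119 + 0.0099 + 0.0255 + 0.0034 + 0.0077 + 0.0026 + 0.0112 + 0.0195 = 0.0985
Σp_1ᵢ² = 0.04² + 0.17² + 0.09² + 0.15² + 0.17² + 0.07² + 0.02² + 0.16² + 0.13² = 0.0016 + 0.0289 + 0.0081 + 0.0225 + 0.0289 + 0.0049 + 0.0004 + 0.0256 + 0.0169 = 0.1378
Σp_2ᵢ² = 0.17² + 0.07² + 0.11² + 0.17² + 0.02² + 0.11² + 0.13² + 0.07² + 0.15² = 0.0289 + 0.0049 + 0.0121 + 0.0289 + 0.0004 + 0.0121 + 0.0169 + 0.0049 + 0.0225 = 0.1316
O = 0.0985 / √(0.1378 × 0.1316) = 0.0985 / 0.134664 = 0.73145

0.731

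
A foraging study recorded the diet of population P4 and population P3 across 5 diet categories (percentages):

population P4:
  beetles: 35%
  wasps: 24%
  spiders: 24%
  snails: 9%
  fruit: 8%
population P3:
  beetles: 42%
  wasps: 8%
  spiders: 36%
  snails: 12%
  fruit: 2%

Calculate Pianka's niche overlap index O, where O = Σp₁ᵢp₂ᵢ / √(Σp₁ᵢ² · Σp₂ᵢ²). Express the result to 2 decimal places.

0.92

Convert percentages to proportions (divide by 100).
Σ p₁ᵢp₂ᵢ = 0.1470 + 0.0192 + 0.0864 + 0.0108 + 0.0016 = 0.2650
Σp_1ᵢ² = 0.35² + 0.24² + 0.24² + 0.09² + 0.08² = 0.1225 + 0.0576 + 0.0576 + 0.0081 + 0.0064 = 0.2522
Σp_2ᵢ² = 0.42² + 0.08² + 0.36² + 0.12² + 0.02² = 0.1764 + 0.0064 + 0.1296 + 0.0144 + 0.0004 = 0.3272
O = 0.2650 / √(0.2522 × 0.3272) = 0.2650 / 0.28726 = 0.9225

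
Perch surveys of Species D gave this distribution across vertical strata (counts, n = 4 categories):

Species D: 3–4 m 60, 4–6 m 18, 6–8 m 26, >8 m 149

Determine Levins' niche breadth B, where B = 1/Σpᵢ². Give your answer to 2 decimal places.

Proportions for Species D (n=253): 60/253=0.2372, 18/253=0.0711, 26/253=0.1028, 149/253=0.5889
Σpᵢ² = 0.2372² + 0.0711² + 0.1028² + 0.5889² = 0.056264 + 0.005055 + 0.010568 + 0.346803 = 0.418690
B = 1 / 0.418690 = 2.3884

2.39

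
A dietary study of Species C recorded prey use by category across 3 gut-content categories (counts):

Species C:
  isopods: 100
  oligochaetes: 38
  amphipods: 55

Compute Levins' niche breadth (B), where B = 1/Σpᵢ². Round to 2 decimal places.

2.57

Proportions for Species C (n=193): 100/193=0.5181, 38/193=0.1969, 55/193=0.2850
Σpᵢ² = 0.5181² + 0.1969² + 0.2850² = 0.268428 + 0.038770 + 0.081225 = 0.388423
B = 1 / 0.388423 = 2.5745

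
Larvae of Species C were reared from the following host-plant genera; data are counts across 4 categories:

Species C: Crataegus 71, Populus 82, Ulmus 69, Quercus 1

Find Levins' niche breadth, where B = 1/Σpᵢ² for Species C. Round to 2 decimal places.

Proportions for Species C (n=223): 71/223=0.3184, 82/223=0.3677, 69/223=0.3094, 1/223=0.0045
Σpᵢ² = 0.3184² + 0.3677² + 0.3094² + 0.0045² = 0.101379 + 0.135203 + 0.095728 + 0.000020 = 0.332330
B = 1 / 0.332330 = 3.0091

3.01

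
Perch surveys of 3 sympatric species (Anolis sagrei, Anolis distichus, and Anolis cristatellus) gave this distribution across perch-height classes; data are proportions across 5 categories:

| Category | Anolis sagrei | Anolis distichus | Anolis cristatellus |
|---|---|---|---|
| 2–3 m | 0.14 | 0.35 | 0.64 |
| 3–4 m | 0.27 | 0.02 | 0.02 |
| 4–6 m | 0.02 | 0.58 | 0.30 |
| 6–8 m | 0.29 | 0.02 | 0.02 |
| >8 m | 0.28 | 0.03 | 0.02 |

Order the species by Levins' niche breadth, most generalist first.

Σp_sagrᵢ² = 0.14² + 0.27² + 0.02² + 0.29² + 0.28² = 0.0196 + 0.0729 + 0.0004 + 0.0841 + 0.0784 = 0.2554
B_sagr = 1 / 0.2554 = 3.9154
Σp_distᵢ² = 0.35² + 0.02² + 0.58² + 0.02² + 0.03² = 0.1225 + 0.0004 + 0.3364 + 0.0004 + 0.0009 = 0.4606
B_dist = 1 / 0.4606 = 2.1711
Σp_crisᵢ² = 0.64² + 0.02² + 0.30² + 0.02² + 0.02² = 0.4096 + 0.0004 + 0.0900 + 0.0004 + 0.0004 = 0.5008
B_cris = 1 / 0.5008 = 1.9968
Ranking by B (broadest → narrowest): Anolis sagrei (3.92) > Anolis distichus (2.17) > Anolis cristatellus (2.00)

Anolis sagrei > Anolis distichus > Anolis cristatellus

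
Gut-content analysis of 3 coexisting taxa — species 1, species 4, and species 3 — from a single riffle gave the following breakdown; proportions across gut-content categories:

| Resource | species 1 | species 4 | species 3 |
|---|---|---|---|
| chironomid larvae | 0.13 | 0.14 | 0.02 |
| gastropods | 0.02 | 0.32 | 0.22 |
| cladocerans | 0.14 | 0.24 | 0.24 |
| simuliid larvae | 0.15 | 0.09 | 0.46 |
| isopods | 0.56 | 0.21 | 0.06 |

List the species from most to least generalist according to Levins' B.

Σp_1ᵢ² = 0.13² + 0.02² + 0.14² + 0.15² + 0.56² = 0.0169 + 0.0004 + 0.0196 + 0.0225 + 0.3136 = 0.3730
B_1 = 1 / 0.3730 = 2.6810
Σp_4ᵢ² = 0.14² + 0.32² + 0.24² + 0.09² + 0.21² = 0.0196 + 0.1024 + 0.0576 + 0.0081 + 0.0441 = 0.2318
B_4 = 1 / 0.2318 = 4.3141
Σp_3ᵢ² = 0.02² + 0.22² + 0.24² + 0.46² + 0.06² = 0.0004 + 0.0484 + 0.0576 + 0.2116 + 0.0036 = 0.3216
B_3 = 1 / 0.3216 = 3.1095
Ranking by B (broadest → narrowest): species 4 (4.31) > species 3 (3.11) > species 1 (2.68)

species 4 > species 3 > species 1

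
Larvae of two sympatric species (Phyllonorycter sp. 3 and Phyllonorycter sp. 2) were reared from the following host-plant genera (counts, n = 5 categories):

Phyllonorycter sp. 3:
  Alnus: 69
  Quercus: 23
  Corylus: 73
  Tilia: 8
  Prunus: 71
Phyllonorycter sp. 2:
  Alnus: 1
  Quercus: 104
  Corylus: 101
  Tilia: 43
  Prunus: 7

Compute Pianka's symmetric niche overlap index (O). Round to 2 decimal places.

0.56

Proportions for Phyllonorycter sp. 3 (n=244): 69/244=0.2828, 23/244=0.0943, 73/244=0.2992, 8/244=0.0328, 71/244=0.2910
Proportions for Phyllonorycter sp. 2 (n=256): 1/256=0.0039, 104/256=0.4063, 101/256=0.3945, 43/256=0.1680, 7/256=0.0273
Σ p₁ᵢp₂ᵢ = 0.001103 + 0.038314 + 0.118034 + 0.005510 + 0.007944 = 0.170905
Σp_1ᵢ² = 0.2828² + 0.0943² + 0.2992² + 0.0328² + 0.2910² = 0.079976 + 0.008892 + 0.089521 + 0.001076 + 0.084681 = 0.264146
Σp_2ᵢ² = 0.0039² + 0.4063² + 0.3945² + 0.1680² + 0.0273² = 0.000015 + 0.165080 + 0.155630 + 0.028224 + 0.000745 = 0.349694
O = 0.170905 / √(0.264146 × 0.349694) = 0.170905 / 0.3039248 = 0.5623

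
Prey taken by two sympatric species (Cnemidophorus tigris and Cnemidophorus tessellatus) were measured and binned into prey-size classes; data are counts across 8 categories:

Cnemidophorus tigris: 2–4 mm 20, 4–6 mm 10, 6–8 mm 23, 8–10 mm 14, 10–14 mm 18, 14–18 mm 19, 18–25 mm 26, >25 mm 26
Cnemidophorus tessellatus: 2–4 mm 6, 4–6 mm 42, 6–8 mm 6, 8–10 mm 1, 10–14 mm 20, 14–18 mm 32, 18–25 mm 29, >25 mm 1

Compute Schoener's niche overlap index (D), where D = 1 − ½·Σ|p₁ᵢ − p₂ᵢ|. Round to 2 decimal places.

0.57

Proportions for Cnemidophorus tigris (n=156): 20/156=0.1282, 10/156=0.0641, 23/156=0.1474, 14/156=0.0897, 18/156=0.1154, 19/156=0.1218, 26/156=0.1667, 26/156=0.1667
Proportions for Cnemidophorus tessellatus (n=137): 6/137=0.0438, 42/137=0.3066, 6/137=0.0438, 1/137=0.0073, 20/137=0.1460, 32/137=0.2336, 29/137=0.2117, 1/137=0.0073
Σ|p₁ᵢ − p₂ᵢ| = 0.0844 + 0.2425 + 0.1036 + 0.0824 + 0.0306 + 0.1118 + 0.0450 + 0.1594 = 0.8597
D = 1 − ½ × 0.8597 = 1 − 0.42985 = 0.57015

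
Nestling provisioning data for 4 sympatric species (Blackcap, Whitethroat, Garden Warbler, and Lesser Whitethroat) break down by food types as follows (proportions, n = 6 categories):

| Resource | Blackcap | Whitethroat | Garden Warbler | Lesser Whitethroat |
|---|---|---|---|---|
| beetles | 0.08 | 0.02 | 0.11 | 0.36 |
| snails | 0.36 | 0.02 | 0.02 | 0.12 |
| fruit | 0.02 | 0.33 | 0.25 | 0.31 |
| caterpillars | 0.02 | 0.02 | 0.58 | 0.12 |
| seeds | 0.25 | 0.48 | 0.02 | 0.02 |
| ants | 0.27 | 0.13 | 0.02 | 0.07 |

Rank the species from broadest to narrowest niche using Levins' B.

Σp_Blacᵢ² = 0.08² + 0.36² + 0.02² + 0.02² + 0.25² + 0.27² = 0.0064 + 0.1296 + 0.0004 + 0.0004 + 0.0625 + 0.0729 = 0.2722
B_Blac = 1 / 0.2722 = 3.6738
Σp_Whitᵢ² = 0.02² + 0.02² + 0.33² + 0.02² + 0.48² + 0.13² = 0.0004 + 0.0004 + 0.1089 + 0.0004 + 0.2304 + 0.0169 = 0.3574
B_Whit = 1 / 0.3574 = 2.7980
Σp_Gardᵢ² = 0.11² + 0.02² + 0.25² + 0.58² + 0.02² + 0.02² = 0.0121 + 0.0004 + 0.0625 + 0.3364 + 0.0004 + 0.0004 = 0.4122
B_Gard = 1 / 0.4122 = 2.4260
Σp_Lessᵢ² = 0.36² + 0.12² + 0.31² + 0.12² + 0.02² + 0.07² = 0.1296 + 0.0144 + 0.0961 + 0.0144 + 0.0004 + 0.0049 = 0.2598
B_Less = 1 / 0.2598 = 3.8491
Ranking by B (broadest → narrowest): Lesser Whitethroat (3.85) > Blackcap (3.67) > Whitethroat (2.80) > Garden Warbler (2.43)

Lesser Whitethroat > Blackcap > Whitethroat > Garden Warbler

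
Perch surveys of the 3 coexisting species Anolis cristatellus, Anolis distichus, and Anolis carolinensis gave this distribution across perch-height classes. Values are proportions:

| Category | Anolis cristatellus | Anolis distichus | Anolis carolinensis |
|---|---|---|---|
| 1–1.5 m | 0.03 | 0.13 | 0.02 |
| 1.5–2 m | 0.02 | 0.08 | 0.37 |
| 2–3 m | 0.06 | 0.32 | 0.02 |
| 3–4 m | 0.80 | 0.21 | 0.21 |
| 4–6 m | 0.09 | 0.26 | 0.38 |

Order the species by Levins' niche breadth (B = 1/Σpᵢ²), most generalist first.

Σp_crisᵢ² = 0.03² + 0.02² + 0.06² + 0.80² + 0.09² = 0.0009 + 0.0004 + 0.0036 + 0.6400 + 0.0081 = 0.6530
B_cris = 1 / 0.6530 = 1.5314
Σp_distᵢ² = 0.13² + 0.08² + 0.32² + 0.21² + 0.26² = 0.0169 + 0.0064 + 0.1024 + 0.0441 + 0.0676 = 0.2374
B_dist = 1 / 0.2374 = 4.2123
Σp_caroᵢ² = 0.02² + 0.37² + 0.02² + 0.21² + 0.38² = 0.0004 + 0.1369 + 0.0004 + 0.0441 + 0.1444 = 0.3262
B_caro = 1 / 0.3262 = 3.0656
Ranking by B (broadest → narrowest): Anolis distichus (4.21) > Anolis carolinensis (3.07) > Anolis cristatellus (1.53)

Anolis distichus > Anolis carolinensis > Anolis cristatellus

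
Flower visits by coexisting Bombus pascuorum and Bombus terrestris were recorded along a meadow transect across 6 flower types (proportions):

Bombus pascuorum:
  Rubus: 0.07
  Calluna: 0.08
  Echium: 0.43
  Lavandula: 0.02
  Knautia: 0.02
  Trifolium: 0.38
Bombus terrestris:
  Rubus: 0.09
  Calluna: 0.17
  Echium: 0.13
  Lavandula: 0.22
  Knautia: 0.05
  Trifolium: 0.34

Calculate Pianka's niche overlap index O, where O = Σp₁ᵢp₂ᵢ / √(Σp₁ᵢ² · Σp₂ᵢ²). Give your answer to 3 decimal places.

0.767

Σ p₁ᵢp₂ᵢ = 0.0063 + 0.0136 + 0.0559 + 0.0044 + 0.0010 + 0.1292 = 0.2104
Σp_1ᵢ² = 0.07² + 0.08² + 0.43² + 0.02² + 0.02² + 0.38² = 0.0049 + 0.0064 + 0.1849 + 0.0004 + 0.0004 + 0.1444 = 0.3414
Σp_2ᵢ² = 0.09² + 0.17² + 0.13² + 0.22² + 0.05² + 0.34² = 0.0081 + 0.0289 + 0.0169 + 0.0484 + 0.0025 + 0.1156 = 0.2204
O = 0.2104 / √(0.3414 × 0.2204) = 0.2104 / 0.274307 = 0.76702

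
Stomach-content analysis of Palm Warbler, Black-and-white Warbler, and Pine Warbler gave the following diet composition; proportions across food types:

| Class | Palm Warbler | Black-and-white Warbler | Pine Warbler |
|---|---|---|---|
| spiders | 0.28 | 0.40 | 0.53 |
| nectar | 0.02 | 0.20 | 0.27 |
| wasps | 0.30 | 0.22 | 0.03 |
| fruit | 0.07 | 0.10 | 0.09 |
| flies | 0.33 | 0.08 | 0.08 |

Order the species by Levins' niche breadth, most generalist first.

Black-and-white Warbler > Palm Warbler > Pine Warbler

Σp_Palmᵢ² = 0.28² + 0.02² + 0.30² + 0.07² + 0.33² = 0.0784 + 0.0004 + 0.0900 + 0.0049 + 0.1089 = 0.2826
B_Palm = 1 / 0.2826 = 3.5386
Σp_Blacᵢ² = 0.40² + 0.20² + 0.22² + 0.10² + 0.08² = 0.1600 + 0.0400 + 0.0484 + 0.0100 + 0.0064 = 0.2648
B_Blac = 1 / 0.2648 = 3.7764
Σp_Pineᵢ² = 0.53² + 0.27² + 0.03² + 0.09² + 0.08² = 0.2809 + 0.0729 + 0.0009 + 0.0081 + 0.0064 = 0.3692
B_Pine = 1 / 0.3692 = 2.7086
Ranking by B (broadest → narrowest): Black-and-white Warbler (3.78) > Palm Warbler (3.54) > Pine Warbler (2.71)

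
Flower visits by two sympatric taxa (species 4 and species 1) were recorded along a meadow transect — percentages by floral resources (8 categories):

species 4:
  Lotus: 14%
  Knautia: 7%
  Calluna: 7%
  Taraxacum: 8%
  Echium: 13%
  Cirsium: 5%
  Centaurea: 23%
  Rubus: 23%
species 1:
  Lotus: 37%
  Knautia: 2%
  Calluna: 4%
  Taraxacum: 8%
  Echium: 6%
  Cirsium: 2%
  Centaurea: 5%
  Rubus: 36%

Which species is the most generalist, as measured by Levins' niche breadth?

Convert percentages to proportions (divide by 100).
Σp_4ᵢ² = 0.14² + 0.07² + 0.07² + 0.08² + 0.13² + 0.05² + 0.23² + 0.23² = 0.0196 + 0.0049 + 0.0049 + 0.0064 + 0.0169 + 0.0025 + 0.0529 + 0.0529 = 0.1610
B_4 = 1 / 0.1610 = 6.2112
Σp_1ᵢ² = 0.37² + 0.02² + 0.04² + 0.08² + 0.06² + 0.02² + 0.05² + 0.36² = 0.1369 + 0.0004 + 0.0016 + 0.0064 + 0.0036 + 0.0004 + 0.0025 + 0.1296 = 0.2814
B_1 = 1 / 0.2814 = 3.5537
Highest B → broadest niche (most generalist): species 4 (B = 6.21).

species 4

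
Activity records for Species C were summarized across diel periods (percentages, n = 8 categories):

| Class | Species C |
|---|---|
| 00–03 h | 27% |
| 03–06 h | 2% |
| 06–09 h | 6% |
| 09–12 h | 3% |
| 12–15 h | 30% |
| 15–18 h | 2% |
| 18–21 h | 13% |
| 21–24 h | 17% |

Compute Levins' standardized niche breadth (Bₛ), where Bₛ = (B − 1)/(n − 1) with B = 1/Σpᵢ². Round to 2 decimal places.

0.52

Convert percentages to proportions (divide by 100).
Σpᵢ² = 0.27² + 0.02² + 0.06² + 0.03² + 0.30² + 0.02² + 0.13² + 0.17² = 0.0729 + 0.0004 + 0.0036 + 0.0009 + 0.0900 + 0.0004 + 0.0169 + 0.0289 = 0.2140
B = 1 / 0.2140 = 4.6729
Bₛ = (B − 1)/(n − 1) = (4.6729 − 1)/(8 − 1) = 3.6729/7 = 0.5247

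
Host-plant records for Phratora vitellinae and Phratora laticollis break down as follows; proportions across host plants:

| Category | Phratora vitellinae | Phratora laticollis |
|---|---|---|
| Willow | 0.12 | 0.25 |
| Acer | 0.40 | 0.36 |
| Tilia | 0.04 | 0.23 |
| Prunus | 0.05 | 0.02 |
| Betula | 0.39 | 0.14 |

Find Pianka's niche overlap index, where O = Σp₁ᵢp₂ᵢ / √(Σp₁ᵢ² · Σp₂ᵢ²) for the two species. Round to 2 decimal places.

0.81

Σ p₁ᵢp₂ᵢ = 0.0300 + 0.1440 + 0.0092 + 0.0010 + 0.0546 = 0.2388
Σp_1ᵢ² = 0.12² + 0.40² + 0.04² + 0.05² + 0.39² = 0.0144 + 0.1600 + 0.0016 + 0.0025 + 0.1521 = 0.3306
Σp_2ᵢ² = 0.25² + 0.36² + 0.23² + 0.02² + 0.14² = 0.0625 + 0.1296 + 0.0529 + 0.0004 + 0.0196 = 0.2650
O = 0.2388 / √(0.3306 × 0.2650) = 0.2388 / 0.29599 = 0.8068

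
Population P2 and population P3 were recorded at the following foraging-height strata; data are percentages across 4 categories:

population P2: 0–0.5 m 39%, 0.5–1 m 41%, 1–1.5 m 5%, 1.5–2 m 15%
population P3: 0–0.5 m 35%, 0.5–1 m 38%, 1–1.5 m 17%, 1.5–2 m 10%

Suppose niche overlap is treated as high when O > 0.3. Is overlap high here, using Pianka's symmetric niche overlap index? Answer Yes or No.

Convert percentages to proportions (divide by 100).
Σ p₁ᵢp₂ᵢ = 0.1365 + 0.1558 + 0.0085 + 0.0150 = 0.3158
Σp_1ᵢ² = 0.39² + 0.41² + 0.05² + 0.15² = 0.1521 + 0.1681 + 0.0025 + 0.0225 = 0.3452
Σp_2ᵢ² = 0.35² + 0.38² + 0.17² + 0.10² = 0.1225 + 0.1444 + 0.0289 + 0.0100 = 0.3058
O = 0.3158 / √(0.3452 × 0.3058) = 0.3158 / 0.32490 = 0.9720
O = 0.9720 > 0.3 → Yes.

Yes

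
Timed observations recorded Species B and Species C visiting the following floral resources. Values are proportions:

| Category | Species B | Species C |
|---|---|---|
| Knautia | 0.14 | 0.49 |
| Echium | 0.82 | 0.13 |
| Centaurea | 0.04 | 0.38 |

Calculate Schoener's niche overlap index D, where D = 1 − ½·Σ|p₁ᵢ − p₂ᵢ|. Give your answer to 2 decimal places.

0.31

Σ|p₁ᵢ − p₂ᵢ| = 0.35 + 0.69 + 0.34 = 1.38
D = 1 − ½ × 1.38 = 1 − 0.690 = 0.3100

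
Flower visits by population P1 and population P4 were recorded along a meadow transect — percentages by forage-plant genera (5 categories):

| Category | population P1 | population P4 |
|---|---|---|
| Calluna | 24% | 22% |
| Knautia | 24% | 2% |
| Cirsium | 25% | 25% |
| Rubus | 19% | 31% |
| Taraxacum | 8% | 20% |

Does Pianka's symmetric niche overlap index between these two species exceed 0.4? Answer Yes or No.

Yes

Convert percentages to proportions (divide by 100).
Σ p₁ᵢp₂ᵢ = 0.0528 + 0.0048 + 0.0625 + 0.0589 + 0.0160 = 0.1950
Σp_1ᵢ² = 0.24² + 0.24² + 0.25² + 0.19² + 0.08² = 0.0576 + 0.0576 + 0.0625 + 0.0361 + 0.0064 = 0.2202
Σp_2ᵢ² = 0.22² + 0.02² + 0.25² + 0.31² + 0.20² = 0.0484 + 0.0004 + 0.0625 + 0.0961 + 0.0400 = 0.2474
O = 0.1950 / √(0.2202 × 0.2474) = 0.1950 / 0.23340 = 0.8355
O = 0.8355 > 0.4 → Yes.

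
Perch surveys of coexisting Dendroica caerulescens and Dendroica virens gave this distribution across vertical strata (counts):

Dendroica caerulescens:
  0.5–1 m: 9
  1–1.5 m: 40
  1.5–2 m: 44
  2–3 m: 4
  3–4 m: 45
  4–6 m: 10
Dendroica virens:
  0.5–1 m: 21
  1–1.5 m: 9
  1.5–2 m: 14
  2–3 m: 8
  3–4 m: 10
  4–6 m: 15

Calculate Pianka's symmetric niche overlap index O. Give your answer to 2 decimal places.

0.71

Proportions for Dendroica caerulescens (n=152): 9/152=0.0592, 40/152=0.2632, 44/152=0.2895, 4/152=0.0263, 45/152=0.2961, 10/152=0.0658
Proportions for Dendroica virens (n=77): 21/77=0.2727, 9/77=0.1169, 14/77=0.1818, 8/77=0.1039, 10/77=0.1299, 15/77=0.1948
Σ p₁ᵢp₂ᵢ = 0.016144 + 0.030768 + 0.052631 + 0.002733 + 0.038463 + 0.012818 = 0.153557
Σp_1ᵢ² = 0.0592² + 0.2632² + 0.2895² + 0.0263² + 0.2961² + 0.0658² = 0.003505 + 0.069274 + 0.083810 + 0.000692 + 0.087675 + 0.004330 = 0.249286
Σp_2ᵢ² = 0.2727² + 0.1169² + 0.1818² + 0.1039² + 0.1299² + 0.1948² = 0.074365 + 0.013666 + 0.033051 + 0.010795 + 0.016874 + 0.037947 = 0.186698
O = 0.153557 / √(0.249286 × 0.186698) = 0.153557 / 0.2157341 = 0.7118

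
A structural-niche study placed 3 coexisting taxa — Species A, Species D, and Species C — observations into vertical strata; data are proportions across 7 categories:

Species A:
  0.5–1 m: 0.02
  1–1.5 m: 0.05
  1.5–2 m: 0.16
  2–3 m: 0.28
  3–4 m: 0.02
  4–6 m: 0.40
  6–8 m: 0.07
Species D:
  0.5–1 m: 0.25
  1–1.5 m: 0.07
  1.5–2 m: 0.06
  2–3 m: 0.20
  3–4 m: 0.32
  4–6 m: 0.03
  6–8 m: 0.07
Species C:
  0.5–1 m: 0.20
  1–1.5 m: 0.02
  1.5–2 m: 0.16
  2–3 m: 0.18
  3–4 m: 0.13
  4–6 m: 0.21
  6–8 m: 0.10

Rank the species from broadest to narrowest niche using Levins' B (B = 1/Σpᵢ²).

Σp_Aᵢ² = 0.02² + 0.05² + 0.16² + 0.28² + 0.02² + 0.40² + 0.07² = 0.0004 + 0.0025 + 0.0256 + 0.0784 + 0.0004 + 0.1600 + 0.0049 = 0.2722
B_A = 1 / 0.2722 = 3.6738
Σp_Dᵢ² = 0.25² + 0.07² + 0.06² + 0.20² + 0.32² + 0.03² + 0.07² = 0.0625 + 0.0049 + 0.0036 + 0.0400 + 0.1024 + 0.0009 + 0.0049 = 0.2192
B_D = 1 / 0.2192 = 4.5620
Σp_Cᵢ² = 0.20² + 0.02² + 0.16² + 0.18² + 0.13² + 0.21² + 0.10² = 0.0400 + 0.0004 + 0.0256 + 0.0324 + 0.0169 + 0.0441 + 0.0100 = 0.1694
B_C = 1 / 0.1694 = 5.9032
Ranking by B (broadest → narrowest): Species C (5.90) > Species D (4.56) > Species A (3.67)

Species C > Species D > Species A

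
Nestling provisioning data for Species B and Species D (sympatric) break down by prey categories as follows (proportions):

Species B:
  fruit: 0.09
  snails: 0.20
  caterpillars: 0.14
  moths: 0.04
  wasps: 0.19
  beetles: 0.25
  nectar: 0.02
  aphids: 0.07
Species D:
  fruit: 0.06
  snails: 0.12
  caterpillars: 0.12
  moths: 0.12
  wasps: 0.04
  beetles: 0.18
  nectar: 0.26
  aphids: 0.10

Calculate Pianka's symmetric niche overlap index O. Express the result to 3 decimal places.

0.699

Σ p₁ᵢp₂ᵢ = 0.0054 + 0.0240 + 0.0168 + 0.0048 + 0.0076 + 0.0450 + 0.0052 + 0.0070 = 0.1158
Σp_1ᵢ² = 0.09² + 0.20² + 0.14² + 0.04² + 0.19² + 0.25² + 0.02² + 0.07² = 0.0081 + 0.0400 + 0.0196 + 0.0016 + 0.0361 + 0.0625 + 0.0004 + 0.0049 = 0.1732
Σp_2ᵢ² = 0.06² + 0.12² + 0.12² + 0.12² + 0.04² + 0.18² + 0.26² + 0.10² = 0.0036 + 0.0144 + 0.0144 + 0.0144 + 0.0016 + 0.0324 + 0.0676 + 0.0100 = 0.1584
O = 0.1158 / √(0.1732 × 0.1584) = 0.1158 / 0.165635 = 0.69913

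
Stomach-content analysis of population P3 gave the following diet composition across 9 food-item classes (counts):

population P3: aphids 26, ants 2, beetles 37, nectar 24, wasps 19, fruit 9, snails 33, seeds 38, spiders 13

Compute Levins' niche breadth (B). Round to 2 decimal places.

Proportions for population P3 (n=201): 26/201=0.1294, 2/201=0.0100, 37/201=0.1841, 24/201=0.1194, 19/201=0.0945, 9/201=0.0448, 33/201=0.1642, 38/201=0.1891, 13/201=0.0647
Σpᵢ² = 0.1294² + 0.0100² + 0.1841² + 0.1194² + 0.0945² + 0.0448² + 0.1642² + 0.1891² + 0.0647² = 0.016744 + 0.000100 + 0.033893 + 0.014256 + 0.008930 + 0.002007 + 0.026962 + 0.035759 + 0.004186 = 0.142837
B = 1 / 0.142837 = 7.0010

7.00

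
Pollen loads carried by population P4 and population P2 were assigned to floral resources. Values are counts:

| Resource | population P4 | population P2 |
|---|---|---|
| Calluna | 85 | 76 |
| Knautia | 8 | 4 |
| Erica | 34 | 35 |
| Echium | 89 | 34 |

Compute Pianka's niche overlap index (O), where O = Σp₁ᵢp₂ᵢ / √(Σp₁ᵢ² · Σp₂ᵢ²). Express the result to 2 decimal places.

Proportions for population P4 (n=216): 85/216=0.3935, 8/216=0.0370, 34/216=0.1574, 89/216=0.4120
Proportions for population P2 (n=149): 76/149=0.5101, 4/149=0.0268, 35/149=0.2349, 34/149=0.2282
Σ p₁ᵢp₂ᵢ = 0.200724 + 0.000992 + 0.036973 + 0.094018 = 0.332707
Σp_1ᵢ² = 0.3935² + 0.0370² + 0.1574² + 0.4120² = 0.154842 + 0.001369 + 0.024775 + 0.169744 = 0.350730
Σp_2ᵢ² = 0.5101² + 0.0268² + 0.2349² + 0.2282² = 0.260202 + 0.000718 + 0.055178 + 0.052075 = 0.368173
O = 0.332707 / √(0.350730 × 0.368173) = 0.332707 / 0.3593457 = 0.9259

0.93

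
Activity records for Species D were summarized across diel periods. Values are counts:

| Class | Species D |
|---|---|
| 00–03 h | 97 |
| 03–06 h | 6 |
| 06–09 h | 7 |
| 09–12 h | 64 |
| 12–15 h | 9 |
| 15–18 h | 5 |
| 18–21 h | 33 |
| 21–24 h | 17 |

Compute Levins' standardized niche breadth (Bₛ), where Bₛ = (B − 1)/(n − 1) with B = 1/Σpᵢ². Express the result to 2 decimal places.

Proportions for Species D (n=238): 97/238=0.4076, 6/238=0.0252, 7/238=0.0294, 64/238=0.2689, 9/238=0.0378, 5/238=0.0210, 33/238=0.1387, 17/238=0.0714
Σpᵢ² = 0.4076² + 0.0252² + 0.0294² + 0.2689² + 0.0378² + 0.0210² + 0.1387² + 0.0714² = 0.166138 + 0.000635 + 0.000864 + 0.072307 + 0.001429 + 0.000441 + 0.019238 + 0.005098 = 0.266150
B = 1 / 0.266150 = 3.7573
Bₛ = (B − 1)/(n − 1) = (3.7573 − 1)/(8 − 1) = 2.7573/7 = 0.3939

0.39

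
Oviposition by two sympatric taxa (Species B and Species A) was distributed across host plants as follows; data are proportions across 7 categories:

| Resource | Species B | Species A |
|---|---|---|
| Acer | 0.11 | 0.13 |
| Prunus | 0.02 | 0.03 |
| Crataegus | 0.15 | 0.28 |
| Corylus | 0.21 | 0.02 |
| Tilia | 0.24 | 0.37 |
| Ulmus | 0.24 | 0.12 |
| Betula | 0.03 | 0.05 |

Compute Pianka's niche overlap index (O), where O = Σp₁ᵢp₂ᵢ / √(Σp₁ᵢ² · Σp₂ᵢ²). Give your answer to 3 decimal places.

0.815

Σ p₁ᵢp₂ᵢ = 0.0143 + 0.0006 + 0.0420 + 0.0042 + 0.0888 + 0.0288 + 0.0015 = 0.1802
Σp_1ᵢ² = 0.11² + 0.02² + 0.15² + 0.21² + 0.24² + 0.24² + 0.03² = 0.0121 + 0.0004 + 0.0225 + 0.0441 + 0.0576 + 0.0576 + 0.0009 = 0.1952
Σp_2ᵢ² = 0.13² + 0.03² + 0.28² + 0.02² + 0.37² + 0.12² + 0.05² = 0.0169 + 0.0009 + 0.0784 + 0.0004 + 0.1369 + 0.0144 + 0.0025 = 0.2504
O = 0.1802 / √(0.1952 × 0.2504) = 0.1802 / 0.221084 = 0.81507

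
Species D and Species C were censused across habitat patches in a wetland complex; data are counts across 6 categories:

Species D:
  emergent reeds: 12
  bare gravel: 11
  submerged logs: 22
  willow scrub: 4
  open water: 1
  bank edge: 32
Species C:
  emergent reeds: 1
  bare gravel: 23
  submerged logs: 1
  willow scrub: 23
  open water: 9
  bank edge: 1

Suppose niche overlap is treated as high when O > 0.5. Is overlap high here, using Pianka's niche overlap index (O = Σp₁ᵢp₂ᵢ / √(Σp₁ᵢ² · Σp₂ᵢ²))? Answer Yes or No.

No

Proportions for Species D (n=82): 12/82=0.1463, 11/82=0.1341, 22/82=0.2683, 4/82=0.0488, 1/82=0.0122, 32/82=0.3902
Proportions for Species C (n=58): 1/58=0.0172, 23/58=0.3966, 1/58=0.0172, 23/58=0.3966, 9/58=0.1552, 1/58=0.0172
Σ p₁ᵢp₂ᵢ = 0.002516 + 0.053184 + 0.004615 + 0.019354 + 0.001893 + 0.006711 = 0.088273
Σp_1ᵢ² = 0.1463² + 0.1341² + 0.2683² + 0.0488² + 0.0122² + 0.3902² = 0.021404 + 0.017983 + 0.071985 + 0.002381 + 0.000149 + 0.152256 = 0.266158
Σp_2ᵢ² = 0.0172² + 0.3966² + 0.0172² + 0.3966² + 0.1552² + 0.0172² = 0.000296 + 0.157292 + 0.000296 + 0.157292 + 0.024087 + 0.000296 = 0.339559
O = 0.088273 / √(0.266158 × 0.339559) = 0.088273 / 0.3006266 = 0.2936
O = 0.2936 < 0.5 → No.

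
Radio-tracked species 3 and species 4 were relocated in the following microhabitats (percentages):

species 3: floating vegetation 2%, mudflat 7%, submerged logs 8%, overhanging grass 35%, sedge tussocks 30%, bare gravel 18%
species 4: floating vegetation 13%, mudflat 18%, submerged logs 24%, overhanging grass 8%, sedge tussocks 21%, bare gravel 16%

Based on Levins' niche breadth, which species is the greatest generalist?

species 4

Convert percentages to proportions (divide by 100).
Σp_3ᵢ² = 0.02² + 0.07² + 0.08² + 0.35² + 0.30² + 0.18² = 0.0004 + 0.0049 + 0.0064 + 0.1225 + 0.0900 + 0.0324 = 0.2566
B_3 = 1 / 0.2566 = 3.8971
Σp_4ᵢ² = 0.13² + 0.18² + 0.24² + 0.08² + 0.21² + 0.16² = 0.0169 + 0.0324 + 0.0576 + 0.0064 + 0.0441 + 0.0256 = 0.1830
B_4 = 1 / 0.1830 = 5.4645
Highest B → broadest niche (most generalist): species 4 (B = 5.46).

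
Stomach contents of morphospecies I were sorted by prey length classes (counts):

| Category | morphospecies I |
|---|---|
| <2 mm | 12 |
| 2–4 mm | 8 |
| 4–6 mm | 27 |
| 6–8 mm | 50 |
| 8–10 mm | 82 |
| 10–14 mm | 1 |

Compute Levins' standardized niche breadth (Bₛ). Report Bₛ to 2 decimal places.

Proportions for morphospecies I (n=180): 12/180=0.0667, 8/180=0.0444, 27/180=0.1500, 50/180=0.2778, 82/180=0.4556, 1/180=0.0056
Σpᵢ² = 0.0667² + 0.0444² + 0.1500² + 0.2778² + 0.4556² + 0.0056² = 0.004449 + 0.001971 + 0.022500 + 0.077173 + 0.207571 + 0.000031 = 0.313695
B = 1 / 0.313695 = 3.1878
Bₛ = (B − 1)/(n − 1) = (3.1878 − 1)/(6 − 1) = 2.1878/5 = 0.4376

0.44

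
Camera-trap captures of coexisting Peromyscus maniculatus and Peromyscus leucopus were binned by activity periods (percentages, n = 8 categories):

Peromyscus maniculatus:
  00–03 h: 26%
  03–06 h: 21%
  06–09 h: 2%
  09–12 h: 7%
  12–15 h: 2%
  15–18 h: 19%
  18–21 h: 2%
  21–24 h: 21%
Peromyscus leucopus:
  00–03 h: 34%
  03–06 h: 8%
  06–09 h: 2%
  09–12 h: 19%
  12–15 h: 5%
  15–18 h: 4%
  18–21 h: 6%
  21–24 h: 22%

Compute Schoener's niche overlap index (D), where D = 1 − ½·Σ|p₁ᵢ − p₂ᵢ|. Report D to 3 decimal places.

Convert percentages to proportions (divide by 100).
Σ|p₁ᵢ − p₂ᵢ| = 0.08 + 0.13 + 0.00 + 0.12 + 0.03 + 0.15 + 0.04 + 0.01 = 0.56
D = 1 − ½ × 0.56 = 1 − 0.280 = 0.72000

0.720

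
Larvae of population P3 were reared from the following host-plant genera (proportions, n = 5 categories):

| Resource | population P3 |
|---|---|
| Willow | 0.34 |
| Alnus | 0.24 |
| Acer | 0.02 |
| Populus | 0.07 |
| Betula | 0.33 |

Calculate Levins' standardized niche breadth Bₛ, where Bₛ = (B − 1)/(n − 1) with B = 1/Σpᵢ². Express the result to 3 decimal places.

Σpᵢ² = 0.34² + 0.24² + 0.02² + 0.07² + 0.33² = 0.1156 + 0.0576 + 0.0004 + 0.0049 + 0.1089 = 0.2874
B = 1 / 0.2874 = 3.47947
Bₛ = (B − 1)/(n − 1) = (3.47947 − 1)/(5 − 1) = 2.47947/4 = 0.61987

0.620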